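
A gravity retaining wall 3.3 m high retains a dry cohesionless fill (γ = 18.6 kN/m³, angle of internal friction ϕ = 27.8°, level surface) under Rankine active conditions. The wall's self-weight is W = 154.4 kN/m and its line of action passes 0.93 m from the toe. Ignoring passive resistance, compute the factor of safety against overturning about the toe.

K_a = tan²(45° − 27.8°/2) = 0.3639.
P_a = ½K_aγH² = 0.5×0.3639×18.6×3.3² = 36.85 kN/m, acting at H/3 = 1.100 m above the base.
Overturning moment M_o = P_a × H/3 = 36.85 × 1.100 = 40.54.
Resisting moment M_r = W × 0.93 = 154.4 × 0.93 = 143.6.
FS_overturning = M_r/M_o = 143.6/40.54 = 3.542.

3.54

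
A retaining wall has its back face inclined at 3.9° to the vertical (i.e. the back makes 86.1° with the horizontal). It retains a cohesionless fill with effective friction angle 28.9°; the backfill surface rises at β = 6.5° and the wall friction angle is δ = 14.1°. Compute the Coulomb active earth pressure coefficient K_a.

0.374

K_a = sin²(α+φ) / [sin²α · sin(α−δ) · (1 + √{sin(φ+δ)sin(φ−β) / (sin(α−δ)sin(α+β))})²].
With α = 86.1°, φ = 28.9°, δ = 14.1°, β = 6.5°: K_a = 0.3741.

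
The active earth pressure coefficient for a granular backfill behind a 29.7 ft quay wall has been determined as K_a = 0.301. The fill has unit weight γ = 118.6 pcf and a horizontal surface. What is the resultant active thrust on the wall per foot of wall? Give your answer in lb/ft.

15700 lb/ft

P = ½ K_a γ H² = 0.5 × 0.301 × 118.6 × 29.7² = 15740 lb/ft.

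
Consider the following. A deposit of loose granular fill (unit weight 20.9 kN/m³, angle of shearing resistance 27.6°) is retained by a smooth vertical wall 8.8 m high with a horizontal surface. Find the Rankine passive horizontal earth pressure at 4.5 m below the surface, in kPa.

256 kPa

K_p = (1 + sin φ)/(1 − sin φ) = 2.726.
σ_h = K_p γ z = 2.726 × 20.9 × 4.5 = 256.4 kPa.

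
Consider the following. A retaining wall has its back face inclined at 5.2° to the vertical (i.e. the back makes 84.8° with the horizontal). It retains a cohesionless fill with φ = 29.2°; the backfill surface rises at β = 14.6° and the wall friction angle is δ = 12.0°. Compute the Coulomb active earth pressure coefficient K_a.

K_a = sin²(α+φ) / [sin²α · sin(α−δ) · (1 + √{sin(φ+δ)sin(φ−β) / (sin(α−δ)sin(α+β))})²].
With α = 84.8°, φ = 29.2°, δ = 12.0°, β = 14.6°: K_a = 0.4370.

0.437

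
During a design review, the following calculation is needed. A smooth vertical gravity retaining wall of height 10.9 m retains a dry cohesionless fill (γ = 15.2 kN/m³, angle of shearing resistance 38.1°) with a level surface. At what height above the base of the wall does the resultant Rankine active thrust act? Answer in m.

K_a = 0.2368.
The pressure distribution is triangular, so the resultant acts at H/3 above the base = 10.9/3 = 3.633 m.

3.63 m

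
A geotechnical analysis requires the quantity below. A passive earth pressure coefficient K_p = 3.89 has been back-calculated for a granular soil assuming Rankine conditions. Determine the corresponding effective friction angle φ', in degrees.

K_p = (1+sin φ)/(1−sin φ) ⇒ sin φ = (K_p − 1)/(K_p + 1) = 0.5910.
φ = arcsin(0.5910) = 36.23°.

36.2°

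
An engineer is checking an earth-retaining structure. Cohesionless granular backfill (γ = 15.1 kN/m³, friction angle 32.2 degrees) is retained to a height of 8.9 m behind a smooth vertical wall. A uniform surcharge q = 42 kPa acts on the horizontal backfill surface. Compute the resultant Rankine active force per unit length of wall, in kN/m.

K_a = tan²(45° − φ/2) = 0.3047.
Soil triangle: ½ K_a γ H² = 0.5×0.3047×15.1×8.9² = 182.2 kN/m.
Surcharge rectangle: K_a q H = 0.3047×42×8.9 = 113.9 kN/m.
Total = 182.2 + 113.9 = 296.2 kN/m.

296 kN/m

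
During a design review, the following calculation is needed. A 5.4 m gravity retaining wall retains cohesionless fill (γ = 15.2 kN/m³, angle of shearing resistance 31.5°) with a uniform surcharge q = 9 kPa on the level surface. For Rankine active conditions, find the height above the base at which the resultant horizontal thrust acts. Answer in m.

K_a = 0.3136.
Triangular part P₁ = ½K_aγH² = 69.51 at H/3 = 1.800 m; rectangular part P₂ = K_a q H = 15.24 at H/2 = 2.700 m.
ȳ = (P₁·1.800 + P₂·2.700)/(P₁+P₂) = 1.962 m.

1.96 m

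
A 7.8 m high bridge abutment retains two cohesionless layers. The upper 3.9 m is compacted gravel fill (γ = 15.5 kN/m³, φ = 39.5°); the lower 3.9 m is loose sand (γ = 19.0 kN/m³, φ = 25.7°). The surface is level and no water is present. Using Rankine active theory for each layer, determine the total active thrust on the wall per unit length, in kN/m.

K_a1 = tan²(45°−39.5°/2) = 0.2224; K_a2 = tan²(45°−25.7°/2) = 0.3950.
Layer 1: σ at base = K_a1 γ₁ h₁ = 13.45 kPa; P₁ = ½×13.45×3.9 = 26.22.
Layer 2: σ_v at top = γ₁h₁ = 60.45; σ_h top = K_a2×60.45 = 23.88; σ_h base = K_a2×(60.45+19.0×3.9) = 53.15.
P₂ = ½(23.88+53.15)×3.9 = 150.2. Total P_a = 26.22+150.2 = 176.4 kN/m.

176 kN/m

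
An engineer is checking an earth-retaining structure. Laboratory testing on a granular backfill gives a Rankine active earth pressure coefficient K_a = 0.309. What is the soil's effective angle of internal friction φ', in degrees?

K_a = tan²(45° − φ/2) ⇒ 45° − φ/2 = arctan(√0.309) = 29.07°.
φ = 2(45° − 29.07°) = 31.86°.

31.9°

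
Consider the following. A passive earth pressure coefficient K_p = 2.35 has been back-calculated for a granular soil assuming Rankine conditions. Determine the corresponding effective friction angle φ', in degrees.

K_p = (1+sin φ)/(1−sin φ) ⇒ sin φ = (K_p − 1)/(K_p + 1) = 0.4030.
φ = arcsin(0.4030) = 23.76°.

23.8°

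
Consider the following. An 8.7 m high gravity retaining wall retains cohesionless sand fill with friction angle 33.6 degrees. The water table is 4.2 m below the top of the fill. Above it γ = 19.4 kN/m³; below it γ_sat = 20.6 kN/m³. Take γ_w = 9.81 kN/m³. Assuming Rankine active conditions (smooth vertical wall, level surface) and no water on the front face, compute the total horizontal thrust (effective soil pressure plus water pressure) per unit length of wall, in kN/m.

285 kN/m

K_a = tan²(45° − φ/2) = 0.2875.
γ' = 20.6 − 9.81 = 10.79 kN/m³. Depth below WT = 4.5 m.
σ'_h at WT = K_a γ d_w = 23.43 kPa; at base = 23.43 + K_a γ' × 4.5 = 37.39 kPa.
P₁ (0–4.2 m) = ½×23.43×4.2 = 49.19. P₂ (4.2–8.7 m) = ½(23.43+37.39)×4.5 = 136.8.
P_w = ½ γ_w h₂² = 0.5×9.81×4.5² = 99.33. Total = 49.19+136.8+99.33 = 285.3 kN/m.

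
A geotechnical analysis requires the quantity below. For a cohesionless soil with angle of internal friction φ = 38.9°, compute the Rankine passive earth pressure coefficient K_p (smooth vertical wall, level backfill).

K_p = (1 + sin φ)/(1 − sin φ) = tan²(45° + 38.9°/2) = 4.376.

4.38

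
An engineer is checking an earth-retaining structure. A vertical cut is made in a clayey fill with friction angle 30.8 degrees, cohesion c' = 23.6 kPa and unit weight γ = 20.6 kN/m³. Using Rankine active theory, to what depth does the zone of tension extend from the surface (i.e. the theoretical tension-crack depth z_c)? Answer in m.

K_a = tan²(45° − 30.8°/2) = 0.3227; √K_a = 0.5681.
The active pressure is zero where K_a γ z = 2c√K_a, so z_c = 2c/(γ√K_a) = 2×23.6/(20.6×0.5681) = 4.033 m.

4.03 m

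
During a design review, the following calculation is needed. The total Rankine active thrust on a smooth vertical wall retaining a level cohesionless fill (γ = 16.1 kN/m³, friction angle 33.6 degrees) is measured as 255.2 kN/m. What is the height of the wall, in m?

K_a = 0.2875. P_a = ½ K_a γ H² ⇒ H = √(2P_a/(K_a γ)).
H = √(2×255.2/(0.2875×16.1)) = 10.50 m.

10.5 m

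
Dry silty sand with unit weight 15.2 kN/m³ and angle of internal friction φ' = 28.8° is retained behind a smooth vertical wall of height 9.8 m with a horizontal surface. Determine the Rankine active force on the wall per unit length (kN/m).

K_a = tan²(45° − φ/2) = 0.3498.
P_a = ½ K_a γ H² = 0.5 × 0.3498 × 15.2 × 9.8² = 255.3 kN/m.

255 kN/m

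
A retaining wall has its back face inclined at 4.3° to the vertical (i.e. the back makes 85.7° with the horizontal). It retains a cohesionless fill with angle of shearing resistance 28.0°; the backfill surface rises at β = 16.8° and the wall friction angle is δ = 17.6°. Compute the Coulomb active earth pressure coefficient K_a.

0.469

K_a = sin²(α+φ) / [sin²α · sin(α−δ) · (1 + √{sin(φ+δ)sin(φ−β) / (sin(α−δ)sin(α+β))})²].
With α = 85.7°, φ = 28.0°, δ = 17.6°, β = 16.8°: K_a = 0.4694.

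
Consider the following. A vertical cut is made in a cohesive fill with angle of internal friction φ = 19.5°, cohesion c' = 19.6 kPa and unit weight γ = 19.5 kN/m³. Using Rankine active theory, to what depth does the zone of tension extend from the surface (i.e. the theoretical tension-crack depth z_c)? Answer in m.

2.84 m

K_a = tan²(45° − 19.5°/2) = 0.4995; √K_a = 0.7067.
The active pressure is zero where K_a γ z = 2c√K_a, so z_c = 2c/(γ√K_a) = 2×19.6/(19.5×0.7067) = 2.844 m.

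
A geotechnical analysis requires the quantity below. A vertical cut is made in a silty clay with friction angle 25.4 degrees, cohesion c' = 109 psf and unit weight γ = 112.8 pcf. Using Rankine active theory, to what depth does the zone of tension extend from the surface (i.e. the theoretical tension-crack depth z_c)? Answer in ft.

K_a = tan²(45° − 25.4°/2) = 0.3996; √K_a = 0.6322.
The active pressure is zero where K_a γ z = 2c√K_a, so z_c = 2c/(γ√K_a) = 2×109/(112.8×0.6322) = 3.057 ft.

3.06 ft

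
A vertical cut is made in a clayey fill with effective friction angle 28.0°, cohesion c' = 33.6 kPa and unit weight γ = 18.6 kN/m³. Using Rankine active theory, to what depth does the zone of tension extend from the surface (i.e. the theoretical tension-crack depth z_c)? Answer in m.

K_a = tan²(45° − 28.0°/2) = 0.3610; √K_a = 0.6009.
The active pressure is zero where K_a γ z = 2c√K_a, so z_c = 2c/(γ√K_a) = 2×33.6/(18.6×0.6009) = 6.013 m.

6.01 m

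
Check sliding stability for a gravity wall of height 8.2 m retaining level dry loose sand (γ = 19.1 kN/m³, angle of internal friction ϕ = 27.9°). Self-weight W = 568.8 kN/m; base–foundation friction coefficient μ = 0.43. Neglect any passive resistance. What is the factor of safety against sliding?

K_a = tan²(45° − 27.9°/2) = 0.3625.
P_a = ½K_aγH² = 0.5×0.3625×19.1×8.2² = 232.8 kN/m, acting at H/3 = 2.733 m above the base.
FS_sliding = μW / P_a = 0.43×568.8 / 232.8 = 1.051.

1.05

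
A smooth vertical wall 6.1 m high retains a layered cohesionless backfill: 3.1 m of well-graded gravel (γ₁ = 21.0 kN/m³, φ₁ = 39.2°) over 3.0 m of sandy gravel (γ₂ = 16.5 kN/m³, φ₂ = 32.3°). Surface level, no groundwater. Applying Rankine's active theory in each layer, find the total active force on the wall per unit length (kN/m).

105 kN/m

K_a1 = tan²(45°−39.2°/2) = 0.2255; K_a2 = tan²(45°−32.3°/2) = 0.3035.
Layer 1: σ at base = K_a1 γ₁ h₁ = 14.68 kPa; P₁ = ½×14.68×3.1 = 22.75.
Layer 2: σ_v at top = γ₁h₁ = 65.10; σ_h top = K_a2×65.10 = 19.76; σ_h base = K_a2×(65.10+16.5×3.0) = 34.78.
P₂ = ½(19.76+34.78)×3.0 = 81.80. Total P_a = 22.75+81.80 = 104.6 kN/m.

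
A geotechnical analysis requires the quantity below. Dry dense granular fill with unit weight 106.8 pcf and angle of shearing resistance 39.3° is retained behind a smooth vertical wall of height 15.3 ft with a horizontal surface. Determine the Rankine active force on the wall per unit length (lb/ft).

2810 lb/ft

K_a = tan²(45° − φ/2) = 0.2245.
P_a = ½ K_a γ H² = 0.5 × 0.2245 × 106.8 × 15.3² = 2806 lb/ft.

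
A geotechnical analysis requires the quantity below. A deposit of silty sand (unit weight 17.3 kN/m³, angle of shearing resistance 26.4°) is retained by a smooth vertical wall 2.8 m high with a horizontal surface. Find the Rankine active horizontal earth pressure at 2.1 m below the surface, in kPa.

K_a = (1 − sin φ)/(1 + sin φ) = 0.3844.
σ_h = K_a γ z = 0.3844 × 17.3 × 2.1 = 13.97 kPa.

14.0 kPa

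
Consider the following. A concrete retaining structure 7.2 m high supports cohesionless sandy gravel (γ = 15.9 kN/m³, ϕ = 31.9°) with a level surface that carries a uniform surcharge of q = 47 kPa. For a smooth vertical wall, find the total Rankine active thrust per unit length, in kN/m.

K_a = tan²(45° − φ/2) = 0.3085.
Soil triangle: ½ K_a γ H² = 0.5×0.3085×15.9×7.2² = 127.2 kN/m.
Surcharge rectangle: K_a q H = 0.3085×47×7.2 = 104.4 kN/m.
Total = 127.2 + 104.4 = 231.6 kN/m.

232 kN/m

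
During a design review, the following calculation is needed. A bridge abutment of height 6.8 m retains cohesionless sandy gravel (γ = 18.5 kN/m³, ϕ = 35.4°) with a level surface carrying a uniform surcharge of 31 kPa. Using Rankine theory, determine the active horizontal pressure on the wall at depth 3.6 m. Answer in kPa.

26.0 kPa

K_a = (1 − sin φ)/(1 + sin φ) = 0.2664.
σ_v = γz + q = 18.5 × 3.6 + 31 = 97.60 kPa.
σ_h = K_a σ_v = 0.2664 × 97.60 = 26.00 kPa.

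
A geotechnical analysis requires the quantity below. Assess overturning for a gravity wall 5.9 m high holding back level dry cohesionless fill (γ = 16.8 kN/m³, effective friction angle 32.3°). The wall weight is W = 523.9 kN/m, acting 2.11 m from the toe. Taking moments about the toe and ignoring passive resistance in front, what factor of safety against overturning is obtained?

K_a = tan²(45° − 32.3°/2) = 0.3035.
P_a = ½K_aγH² = 0.5×0.3035×16.8×5.9² = 88.74 kN/m, acting at H/3 = 1.967 m above the base.
Overturning moment M_o = P_a × H/3 = 88.74 × 1.967 = 174.5.
Resisting moment M_r = W × 2.11 = 523.9 × 2.11 = 1105.
FS_overturning = M_r/M_o = 1105/174.5 = 6.334.

6.33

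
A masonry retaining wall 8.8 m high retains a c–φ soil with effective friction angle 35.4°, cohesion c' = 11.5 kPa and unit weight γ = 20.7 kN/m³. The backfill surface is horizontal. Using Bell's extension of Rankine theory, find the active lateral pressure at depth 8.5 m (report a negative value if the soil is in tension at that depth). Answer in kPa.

35.0 kPa

K_a = (1 − sin φ)/(1 + sin φ) = 0.2664.
σ_a = K_a γ z − 2c√K_a = 0.2664×20.7×8.5 − 2×11.5×0.5161 = 35.00 kPa.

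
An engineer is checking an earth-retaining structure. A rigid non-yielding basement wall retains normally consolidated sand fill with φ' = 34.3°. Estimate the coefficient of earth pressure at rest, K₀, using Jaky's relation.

K₀ = 1 − sin φ' = 1 − sin 34.3° = 0.4365.

0.436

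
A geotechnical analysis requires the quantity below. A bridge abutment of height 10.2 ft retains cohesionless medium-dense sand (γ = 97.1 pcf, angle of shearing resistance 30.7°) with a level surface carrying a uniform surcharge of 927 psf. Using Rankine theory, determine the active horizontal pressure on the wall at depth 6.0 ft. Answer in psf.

489 psf

K_a = (1 − sin φ)/(1 + sin φ) = 0.3240.
σ_v = γz + q = 97.1 × 6.0 + 927 = 1510 psf.
σ_h = K_a σ_v = 0.3240 × 1510 = 489.2 psf.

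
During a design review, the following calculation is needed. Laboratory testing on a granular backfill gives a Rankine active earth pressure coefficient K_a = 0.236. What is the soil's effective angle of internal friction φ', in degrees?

38.2°

K_a = tan²(45° − φ/2) ⇒ 45° − φ/2 = arctan(√0.236) = 25.91°.
φ = 2(45° − 25.91°) = 38.18°.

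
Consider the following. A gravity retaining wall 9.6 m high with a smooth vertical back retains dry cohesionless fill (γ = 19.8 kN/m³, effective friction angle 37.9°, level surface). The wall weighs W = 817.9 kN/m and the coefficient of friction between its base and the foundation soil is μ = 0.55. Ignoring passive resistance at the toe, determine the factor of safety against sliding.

2.06

K_a = tan²(45° − 37.9°/2) = 0.2389.
P_a = ½K_aγH² = 0.5×0.2389×19.8×9.6² = 218.0 kN/m, acting at H/3 = 3.200 m above the base.
FS_sliding = μW / P_a = 0.55×817.9 / 218.0 = 2.063.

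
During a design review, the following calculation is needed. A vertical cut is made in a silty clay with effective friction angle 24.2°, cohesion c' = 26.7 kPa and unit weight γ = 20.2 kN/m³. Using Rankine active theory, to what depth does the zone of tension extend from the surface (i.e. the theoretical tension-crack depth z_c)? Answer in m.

4.09 m

K_a = tan²(45° − 24.2°/2) = 0.4185; √K_a = 0.6469.
The active pressure is zero where K_a γ z = 2c√K_a, so z_c = 2c/(γ√K_a) = 2×26.7/(20.2×0.6469) = 4.086 m.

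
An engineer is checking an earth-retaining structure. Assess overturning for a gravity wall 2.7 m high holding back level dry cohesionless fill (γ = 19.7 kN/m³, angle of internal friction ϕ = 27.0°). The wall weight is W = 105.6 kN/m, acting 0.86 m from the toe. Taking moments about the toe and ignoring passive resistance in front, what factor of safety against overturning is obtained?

K_a = tan²(45° − 27.0°/2) = 0.3755.
P_a = ½K_aγH² = 0.5×0.3755×19.7×2.7² = 26.97 kN/m, acting at H/3 = 0.9000 m above the base.
Overturning moment M_o = P_a × H/3 = 26.97 × 0.9000 = 24.27.
Resisting moment M_r = W × 0.86 = 105.6 × 0.86 = 90.82.
FS_overturning = M_r/M_o = 90.82/24.27 = 3.742.

3.74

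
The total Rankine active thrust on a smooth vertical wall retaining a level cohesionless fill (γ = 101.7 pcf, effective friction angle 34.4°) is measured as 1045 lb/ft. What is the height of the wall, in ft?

8.60 ft

K_a = 0.2780. P_a = ½ K_a γ H² ⇒ H = √(2P_a/(K_a γ)).
H = √(2×1045/(0.2780×101.7)) = 8.598 ft.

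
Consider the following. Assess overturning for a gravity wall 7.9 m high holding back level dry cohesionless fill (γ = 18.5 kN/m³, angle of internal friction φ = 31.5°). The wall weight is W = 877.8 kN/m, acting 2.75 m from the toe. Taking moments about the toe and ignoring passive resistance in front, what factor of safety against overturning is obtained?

5.06

K_a = tan²(45° − 31.5°/2) = 0.3136.
P_a = ½K_aγH² = 0.5×0.3136×18.5×7.9² = 181.1 kN/m, acting at H/3 = 2.633 m above the base.
Overturning moment M_o = P_a × H/3 = 181.1 × 2.633 = 476.8.
Resisting moment M_r = W × 2.75 = 877.8 × 2.75 = 2414.
FS_overturning = M_r/M_o = 2414/476.8 = 5.063.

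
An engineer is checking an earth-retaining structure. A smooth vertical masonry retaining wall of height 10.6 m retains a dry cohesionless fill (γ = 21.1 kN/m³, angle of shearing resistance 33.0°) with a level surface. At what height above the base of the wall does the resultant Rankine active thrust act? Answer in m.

K_a = 0.2948.
The pressure distribution is triangular, so the resultant acts at H/3 above the base = 10.6/3 = 3.533 m.

3.53 m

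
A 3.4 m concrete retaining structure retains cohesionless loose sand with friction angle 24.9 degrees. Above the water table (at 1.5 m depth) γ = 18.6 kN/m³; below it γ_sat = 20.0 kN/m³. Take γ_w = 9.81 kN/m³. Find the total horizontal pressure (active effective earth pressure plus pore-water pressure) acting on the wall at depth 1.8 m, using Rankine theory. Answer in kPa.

15.6 kPa

K_a = (1 − sin φ)/(1 + sin φ) = 0.4074.
γ' = 20.0 − 9.81 = 10.19 kN/m³.
Effective vertical stress at 1.8 m: σ'_v = 18.6×1.5 + 10.19×0.300 = 30.96 kPa.
σ'_h = K_a σ'_v = 0.4074 × 30.96 = 12.61 kPa; u = γ_w × 0.300 = 2.943 kPa.
Total σ_h = 12.61 + 2.943 = 15.56 kPa.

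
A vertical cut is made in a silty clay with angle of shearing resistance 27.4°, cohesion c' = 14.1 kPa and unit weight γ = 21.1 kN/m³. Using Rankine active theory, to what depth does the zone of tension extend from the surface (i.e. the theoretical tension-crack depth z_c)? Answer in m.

K_a = tan²(45° − 27.4°/2) = 0.3697; √K_a = 0.6080.
The active pressure is zero where K_a γ z = 2c√K_a, so z_c = 2c/(γ√K_a) = 2×14.1/(21.1×0.6080) = 2.198 m.

2.20 m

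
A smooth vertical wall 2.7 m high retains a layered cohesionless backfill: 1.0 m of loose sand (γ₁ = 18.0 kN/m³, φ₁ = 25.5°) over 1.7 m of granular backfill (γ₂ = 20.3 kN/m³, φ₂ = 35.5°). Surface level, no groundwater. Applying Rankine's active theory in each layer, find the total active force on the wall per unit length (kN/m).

19.5 kN/m

K_a1 = tan²(45°−25.5°/2) = 0.3981; K_a2 = tan²(45°−35.5°/2) = 0.2653.
Layer 1: σ at base = K_a1 γ₁ h₁ = 7.166 kPa; P₁ = ½×7.166×1.0 = 3.583.
Layer 2: σ_v at top = γ₁h₁ = 18.00; σ_h top = K_a2×18.00 = 4.775; σ_h base = K_a2×(18.00+20.3×1.7) = 13.93.
P₂ = ½(4.775+13.93)×1.7 = 15.90. Total P_a = 3.583+15.90 = 19.48 kN/m.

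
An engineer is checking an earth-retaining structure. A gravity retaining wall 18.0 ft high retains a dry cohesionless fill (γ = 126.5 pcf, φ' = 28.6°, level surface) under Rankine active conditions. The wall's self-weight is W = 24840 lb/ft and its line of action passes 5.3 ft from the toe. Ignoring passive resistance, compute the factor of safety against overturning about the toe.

3.04

K_a = tan²(45° − 28.6°/2) = 0.3525.
P_a = ½K_aγH² = 0.5×0.3525×126.5×18.0² = 7225 lb/ft, acting at H/3 = 6.000 ft above the base.
Overturning moment M_o = P_a × H/3 = 7225 × 6.000 = 43350.
Resisting moment M_r = W × 5.3 = 24840 × 5.3 = 131700.
FS_overturning = M_r/M_o = 131700/43350 = 3.037.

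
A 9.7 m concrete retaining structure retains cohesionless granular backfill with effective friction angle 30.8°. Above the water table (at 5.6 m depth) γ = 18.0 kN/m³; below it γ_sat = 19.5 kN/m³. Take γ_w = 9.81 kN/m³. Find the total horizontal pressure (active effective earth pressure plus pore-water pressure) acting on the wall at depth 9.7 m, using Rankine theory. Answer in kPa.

85.6 kPa

K_a = (1 − sin φ)/(1 + sin φ) = 0.3227.
γ' = 19.5 − 9.81 = 9.690 kN/m³.
Effective vertical stress at 9.7 m: σ'_v = 18.0×5.6 + 9.690×4.10 = 140.5 kPa.
σ'_h = K_a σ'_v = 0.3227 × 140.5 = 45.35 kPa; u = γ_w × 4.10 = 40.22 kPa.
Total σ_h = 45.35 + 40.22 = 85.57 kPa.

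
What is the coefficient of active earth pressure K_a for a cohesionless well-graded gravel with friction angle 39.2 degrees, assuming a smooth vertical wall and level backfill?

K_a = (1 − sin φ)/(1 + sin φ) = (1 − sin 39.2°)/(1 + sin 39.2°) = 0.2255.

0.225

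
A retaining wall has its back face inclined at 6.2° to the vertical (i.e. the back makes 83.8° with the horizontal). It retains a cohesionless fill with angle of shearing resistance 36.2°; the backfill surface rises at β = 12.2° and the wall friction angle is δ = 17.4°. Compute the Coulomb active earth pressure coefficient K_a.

K_a = sin²(α+φ) / [sin²α · sin(α−δ) · (1 + √{sin(φ+δ)sin(φ−β) / (sin(α−δ)sin(α+β))})²].
With α = 83.8°, φ = 36.2°, δ = 17.4°, β = 12.2°: K_a = 0.3237.

0.324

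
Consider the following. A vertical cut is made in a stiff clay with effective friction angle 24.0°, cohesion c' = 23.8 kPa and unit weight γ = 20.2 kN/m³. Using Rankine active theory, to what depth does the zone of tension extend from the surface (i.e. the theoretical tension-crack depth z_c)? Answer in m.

K_a = tan²(45° − 24.0°/2) = 0.4217; √K_a = 0.6494.
The active pressure is zero where K_a γ z = 2c√K_a, so z_c = 2c/(γ√K_a) = 2×23.8/(20.2×0.6494) = 3.629 m.

3.63 m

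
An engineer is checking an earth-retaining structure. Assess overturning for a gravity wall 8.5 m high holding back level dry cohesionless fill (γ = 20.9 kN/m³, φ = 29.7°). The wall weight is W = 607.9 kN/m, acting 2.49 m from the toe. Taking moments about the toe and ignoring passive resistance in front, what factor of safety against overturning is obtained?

K_a = tan²(45° − 29.7°/2) = 0.3374.
P_a = ½K_aγH² = 0.5×0.3374×20.9×8.5² = 254.7 kN/m, acting at H/3 = 2.833 m above the base.
Overturning moment M_o = P_a × H/3 = 254.7 × 2.833 = 721.7.
Resisting moment M_r = W × 2.49 = 607.9 × 2.49 = 1514.
FS_overturning = M_r/M_o = 1514/721.7 = 2.097.

2.10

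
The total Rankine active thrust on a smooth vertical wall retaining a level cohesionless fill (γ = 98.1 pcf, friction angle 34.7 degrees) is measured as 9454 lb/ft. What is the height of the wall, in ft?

K_a = 0.2745. P_a = ½ K_a γ H² ⇒ H = √(2P_a/(K_a γ)).
H = √(2×9454/(0.2745×98.1)) = 26.50 ft.

26.5 ft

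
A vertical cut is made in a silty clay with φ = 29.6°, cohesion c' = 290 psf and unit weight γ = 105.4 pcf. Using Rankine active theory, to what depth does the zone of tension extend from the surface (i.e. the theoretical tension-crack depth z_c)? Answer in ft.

K_a = tan²(45° − 29.6°/2) = 0.3387; √K_a = 0.5820.
The active pressure is zero where K_a γ z = 2c√K_a, so z_c = 2c/(γ√K_a) = 2×290/(105.4×0.5820) = 9.455 ft.

9.45 ft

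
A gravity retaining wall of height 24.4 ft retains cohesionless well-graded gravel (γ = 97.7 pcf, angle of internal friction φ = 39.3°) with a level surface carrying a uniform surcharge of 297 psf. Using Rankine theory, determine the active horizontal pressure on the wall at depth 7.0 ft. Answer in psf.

K_a = (1 − sin φ)/(1 + sin φ) = 0.2245.
σ_v = γz + q = 97.7 × 7.0 + 297 = 980.9 psf.
σ_h = K_a σ_v = 0.2245 × 980.9 = 220.2 psf.

220 psf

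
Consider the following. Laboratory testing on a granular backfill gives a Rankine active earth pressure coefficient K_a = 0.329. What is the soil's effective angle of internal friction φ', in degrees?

K_a = tan²(45° − φ/2) ⇒ 45° − φ/2 = arctan(√0.329) = 29.84°.
φ = 2(45° − 29.84°) = 30.32°.

30.3°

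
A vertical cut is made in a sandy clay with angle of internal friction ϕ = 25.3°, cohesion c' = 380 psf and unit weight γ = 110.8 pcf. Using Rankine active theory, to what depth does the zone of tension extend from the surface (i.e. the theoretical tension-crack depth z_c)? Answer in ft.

K_a = tan²(45° − 25.3°/2) = 0.4012; √K_a = 0.6334.
The active pressure is zero where K_a γ z = 2c√K_a, so z_c = 2c/(γ√K_a) = 2×380/(110.8×0.6334) = 10.83 ft.

10.8 ft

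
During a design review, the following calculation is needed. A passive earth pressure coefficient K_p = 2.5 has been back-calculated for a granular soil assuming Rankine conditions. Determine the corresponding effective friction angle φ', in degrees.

K_p = (1+sin φ)/(1−sin φ) ⇒ sin φ = (K_p − 1)/(K_p + 1) = 0.4286.
φ = arcsin(0.4286) = 25.38°.

25.4°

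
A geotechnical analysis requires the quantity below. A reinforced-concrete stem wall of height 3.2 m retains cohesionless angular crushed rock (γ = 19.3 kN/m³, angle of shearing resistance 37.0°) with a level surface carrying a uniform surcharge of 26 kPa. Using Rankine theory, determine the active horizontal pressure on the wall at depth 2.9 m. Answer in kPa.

20.4 kPa

K_a = (1 − sin φ)/(1 + sin φ) = 0.2486.
σ_v = γz + q = 19.3 × 2.9 + 26 = 81.97 kPa.
σ_h = K_a σ_v = 0.2486 × 81.97 = 20.38 kPa.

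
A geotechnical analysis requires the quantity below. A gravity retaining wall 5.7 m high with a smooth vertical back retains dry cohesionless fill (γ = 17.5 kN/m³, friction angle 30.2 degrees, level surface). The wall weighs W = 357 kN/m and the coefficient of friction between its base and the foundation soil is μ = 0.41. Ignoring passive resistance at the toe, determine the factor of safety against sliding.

K_a = tan²(45° − 30.2°/2) = 0.3307.
P_a = ½K_aγH² = 0.5×0.3307×17.5×5.7² = 94.00 kN/m, acting at H/3 = 1.900 m above the base.
FS_sliding = μW / P_a = 0.41×357 / 94.00 = 1.557.

1.56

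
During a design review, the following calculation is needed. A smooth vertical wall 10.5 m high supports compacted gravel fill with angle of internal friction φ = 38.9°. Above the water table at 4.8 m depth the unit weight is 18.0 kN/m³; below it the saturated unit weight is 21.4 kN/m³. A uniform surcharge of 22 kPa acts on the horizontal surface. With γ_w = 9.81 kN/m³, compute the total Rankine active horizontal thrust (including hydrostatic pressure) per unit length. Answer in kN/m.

415 kN/m

K_a = tan²(45° − φ/2) = 0.2285.
γ' = 21.4 − 9.81 = 11.59 kN/m³. h₂ = H − d_w = 5.7 m.
σ'_h: at surface K_a·q = 5.028; at WT K_a(q+γd_w) = 24.77; at base K_a(q+γd_w+γ'h₂) = 39.87 kPa.
P₁ = ½(5.028+24.77)×4.8 = 71.52; P₂ = ½(24.77+39.87)×5.7 = 184.2; P_w = ½γ_w h₂² = 159.4.
Total = 71.52+184.2+159.4 = 415.1 kN/m.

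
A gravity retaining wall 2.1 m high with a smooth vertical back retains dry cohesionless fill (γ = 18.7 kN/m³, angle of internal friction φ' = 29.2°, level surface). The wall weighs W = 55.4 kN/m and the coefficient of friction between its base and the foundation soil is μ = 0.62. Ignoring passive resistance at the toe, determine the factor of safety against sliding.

2.42

K_a = tan²(45° − 29.2°/2) = 0.3442.
P_a = ½K_aγH² = 0.5×0.3442×18.7×2.1² = 14.19 kN/m, acting at H/3 = 0.7000 m above the base.
FS_sliding = μW / P_a = 0.62×55.4 / 14.19 = 2.420.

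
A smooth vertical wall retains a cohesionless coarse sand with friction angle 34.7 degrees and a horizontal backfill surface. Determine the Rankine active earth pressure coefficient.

0.274

K_a = (1 − sin φ)/(1 + sin φ) = (1 − sin 34.7°)/(1 + sin 34.7°) = 0.2745.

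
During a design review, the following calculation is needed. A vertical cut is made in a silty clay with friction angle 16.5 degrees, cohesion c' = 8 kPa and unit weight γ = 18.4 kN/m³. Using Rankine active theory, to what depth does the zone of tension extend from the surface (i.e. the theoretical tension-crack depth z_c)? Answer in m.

K_a = tan²(45° − 16.5°/2) = 0.5576; √K_a = 0.7467.
The active pressure is zero where K_a γ z = 2c√K_a, so z_c = 2c/(γ√K_a) = 2×8/(18.4×0.7467) = 1.164 m.

1.16 m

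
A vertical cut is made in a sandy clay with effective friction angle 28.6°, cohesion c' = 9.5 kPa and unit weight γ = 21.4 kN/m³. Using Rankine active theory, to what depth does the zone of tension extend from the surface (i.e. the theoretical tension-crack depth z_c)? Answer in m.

1.50 m

K_a = tan²(45° − 28.6°/2) = 0.3525; √K_a = 0.5938.
The active pressure is zero where K_a γ z = 2c√K_a, so z_c = 2c/(γ√K_a) = 2×9.5/(21.4×0.5938) = 1.495 m.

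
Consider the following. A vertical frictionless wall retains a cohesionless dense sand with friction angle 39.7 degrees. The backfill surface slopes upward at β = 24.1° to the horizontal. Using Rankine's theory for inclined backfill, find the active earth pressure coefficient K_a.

0.274

K_a = cos β · (cos β − √(cos²β − cos²φ)) / (cos β + √(cos²β − cos²φ)).
cos β = 0.9128, cos φ = 0.7694, √(cos²β − cos²φ) = 0.4912.
K_a = 0.9128 × (0.9128 − 0.4912)/(0.9128 + 0.4912) = 0.2741.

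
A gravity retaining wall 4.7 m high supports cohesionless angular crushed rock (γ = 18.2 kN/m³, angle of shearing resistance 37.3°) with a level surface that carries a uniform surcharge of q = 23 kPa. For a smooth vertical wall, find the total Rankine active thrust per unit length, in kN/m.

K_a = tan²(45° − φ/2) = 0.2453.
Soil triangle: ½ K_a γ H² = 0.5×0.2453×18.2×4.7² = 49.32 kN/m.
Surcharge rectangle: K_a q H = 0.2453×23×4.7 = 26.52 kN/m.
Total = 49.32 + 26.52 = 75.84 kN/m.

75.8 kN/m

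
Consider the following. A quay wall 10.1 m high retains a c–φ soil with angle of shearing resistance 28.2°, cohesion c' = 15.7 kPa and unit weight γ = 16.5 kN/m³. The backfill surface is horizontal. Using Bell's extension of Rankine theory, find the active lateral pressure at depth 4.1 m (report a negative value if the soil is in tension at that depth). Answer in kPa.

5.44 kPa

K_a = (1 − sin φ)/(1 + sin φ) = 0.3582.
σ_a = K_a γ z − 2c√K_a = 0.3582×16.5×4.1 − 2×15.7×0.5985 = 5.439 kPa.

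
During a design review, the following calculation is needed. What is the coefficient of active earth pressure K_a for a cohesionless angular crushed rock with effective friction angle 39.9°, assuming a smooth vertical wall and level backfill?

0.218

K_a = (1 − sin φ)/(1 + sin φ) = (1 − sin 39.9°)/(1 + sin 39.9°) = 0.2184.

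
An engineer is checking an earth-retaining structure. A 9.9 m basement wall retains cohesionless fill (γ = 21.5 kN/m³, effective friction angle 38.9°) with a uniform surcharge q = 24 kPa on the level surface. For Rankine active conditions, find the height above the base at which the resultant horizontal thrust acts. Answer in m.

K_a = 0.2285.
Triangular part P₁ = ½K_aγH² = 240.8 at H/3 = 3.300 m; rectangular part P₂ = K_a q H = 54.30 at H/2 = 4.950 m.
ȳ = (P₁·3.300 + P₂·4.950)/(P₁+P₂) = 3.604 m.

3.60 m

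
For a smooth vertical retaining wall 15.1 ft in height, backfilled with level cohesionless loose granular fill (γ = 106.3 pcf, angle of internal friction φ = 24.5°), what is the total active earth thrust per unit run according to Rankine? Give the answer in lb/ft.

K_a = tan²(45° − φ/2) = 0.4137.
P_a = ½ K_a γ H² = 0.5 × 0.4137 × 106.3 × 15.1² = 5014 lb/ft.

5010 lb/ft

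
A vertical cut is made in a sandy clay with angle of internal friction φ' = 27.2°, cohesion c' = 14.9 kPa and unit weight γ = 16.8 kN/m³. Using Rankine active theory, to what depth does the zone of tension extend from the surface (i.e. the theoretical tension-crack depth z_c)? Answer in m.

K_a = tan²(45° − 27.2°/2) = 0.3726; √K_a = 0.6104.
The active pressure is zero where K_a γ z = 2c√K_a, so z_c = 2c/(γ√K_a) = 2×14.9/(16.8×0.6104) = 2.906 m.

2.91 m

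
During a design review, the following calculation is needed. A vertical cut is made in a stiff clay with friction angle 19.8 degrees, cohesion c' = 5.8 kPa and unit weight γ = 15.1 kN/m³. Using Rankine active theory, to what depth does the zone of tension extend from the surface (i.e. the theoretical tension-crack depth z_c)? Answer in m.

1.09 m

K_a = tan²(45° − 19.8°/2) = 0.4939; √K_a = 0.7028.
The active pressure is zero where K_a γ z = 2c√K_a, so z_c = 2c/(γ√K_a) = 2×5.8/(15.1×0.7028) = 1.093 m.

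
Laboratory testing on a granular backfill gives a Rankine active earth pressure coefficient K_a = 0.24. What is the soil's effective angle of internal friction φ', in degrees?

K_a = tan²(45° − φ/2) ⇒ 45° − φ/2 = arctan(√0.24) = 26.10°.
φ = 2(45° − 26.10°) = 37.80°.

37.8°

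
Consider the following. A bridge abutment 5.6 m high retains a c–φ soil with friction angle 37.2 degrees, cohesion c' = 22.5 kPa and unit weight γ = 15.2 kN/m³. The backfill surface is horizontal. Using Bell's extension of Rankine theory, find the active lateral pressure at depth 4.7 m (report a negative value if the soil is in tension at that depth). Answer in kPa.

-4.73 kPa

K_a = (1 − sin φ)/(1 + sin φ) = 0.2464.
σ_a = K_a γ z − 2c√K_a = 0.2464×15.2×4.7 − 2×22.5×0.4964 = -4.734 kPa.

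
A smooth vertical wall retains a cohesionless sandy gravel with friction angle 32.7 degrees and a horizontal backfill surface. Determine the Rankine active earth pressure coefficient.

K_a = (1 − sin φ)/(1 + sin φ) = (1 − sin 32.7°)/(1 + sin 32.7°) = 0.2985.

0.298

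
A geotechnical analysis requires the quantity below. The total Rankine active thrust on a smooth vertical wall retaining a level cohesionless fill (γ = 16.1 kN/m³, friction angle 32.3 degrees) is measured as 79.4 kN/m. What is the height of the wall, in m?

5.70 m

K_a = 0.3035. P_a = ½ K_a γ H² ⇒ H = √(2P_a/(K_a γ)).
H = √(2×79.4/(0.3035×16.1)) = 5.701 m.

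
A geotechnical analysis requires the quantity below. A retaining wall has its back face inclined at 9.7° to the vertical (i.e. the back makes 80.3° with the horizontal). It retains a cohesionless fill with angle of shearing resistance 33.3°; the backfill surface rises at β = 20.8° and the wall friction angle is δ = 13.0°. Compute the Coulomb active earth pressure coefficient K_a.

K_a = sin²(α+φ) / [sin²α · sin(α−δ) · (1 + √{sin(φ+δ)sin(φ−β) / (sin(α−δ)sin(α+β))})²].
With α = 80.3°, φ = 33.3°, δ = 13.0°, β = 20.8°: K_a = 0.4674.

0.467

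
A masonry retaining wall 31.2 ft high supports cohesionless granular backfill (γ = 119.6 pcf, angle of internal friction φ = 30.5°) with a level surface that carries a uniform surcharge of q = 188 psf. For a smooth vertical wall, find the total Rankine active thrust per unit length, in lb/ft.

K_a = tan²(45° − φ/2) = 0.3267.
Soil triangle: ½ K_a γ H² = 0.5×0.3267×119.6×31.2² = 19020 lb/ft.
Surcharge rectangle: K_a q H = 0.3267×188×31.2 = 1916 lb/ft.
Total = 19020 + 1916 = 20930 lb/ft.

20900 lb/ft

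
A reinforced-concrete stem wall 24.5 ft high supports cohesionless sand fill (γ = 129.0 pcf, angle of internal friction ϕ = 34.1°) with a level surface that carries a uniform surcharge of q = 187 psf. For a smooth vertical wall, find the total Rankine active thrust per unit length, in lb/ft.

K_a = tan²(45° − φ/2) = 0.2815.
Soil triangle: ½ K_a γ H² = 0.5×0.2815×129.0×24.5² = 10900 lb/ft.
Surcharge rectangle: K_a q H = 0.2815×187×24.5 = 1290 lb/ft.
Total = 10900 + 1290 = 12190 lb/ft.

12200 lb/ft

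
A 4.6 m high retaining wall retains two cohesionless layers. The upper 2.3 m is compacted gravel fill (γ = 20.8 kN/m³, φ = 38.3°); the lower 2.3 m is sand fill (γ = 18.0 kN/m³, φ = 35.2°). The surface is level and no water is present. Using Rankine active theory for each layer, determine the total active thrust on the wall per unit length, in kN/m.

55.3 kN/m

K_a1 = tan²(45°−38.3°/2) = 0.2347; K_a2 = tan²(45°−35.2°/2) = 0.2687.
Layer 1: σ at base = K_a1 γ₁ h₁ = 11.23 kPa; P₁ = ½×11.23×2.3 = 12.91.
Layer 2: σ_v at top = γ₁h₁ = 47.84; σ_h top = K_a2×47.84 = 12.85; σ_h base = K_a2×(47.84+18.0×2.3) = 23.98.
P₂ = ½(12.85+23.98)×2.3 = 42.36. Total P_a = 12.91+42.36 = 55.27 kN/m.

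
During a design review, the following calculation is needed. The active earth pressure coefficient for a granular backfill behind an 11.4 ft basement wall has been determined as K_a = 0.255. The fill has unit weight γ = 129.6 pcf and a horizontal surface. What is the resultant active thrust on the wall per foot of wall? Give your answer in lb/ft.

P = ½ K_a γ H² = 0.5 × 0.255 × 129.6 × 11.4² = 2147 lb/ft.

2150 lb/ft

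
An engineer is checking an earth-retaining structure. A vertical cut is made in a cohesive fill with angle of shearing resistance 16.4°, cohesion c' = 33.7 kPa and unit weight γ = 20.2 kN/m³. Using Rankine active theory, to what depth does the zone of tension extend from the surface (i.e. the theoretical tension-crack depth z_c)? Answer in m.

K_a = tan²(45° − 16.4°/2) = 0.5596; √K_a = 0.7481.
The active pressure is zero where K_a γ z = 2c√K_a, so z_c = 2c/(γ√K_a) = 2×33.7/(20.2×0.7481) = 4.460 m.

4.46 m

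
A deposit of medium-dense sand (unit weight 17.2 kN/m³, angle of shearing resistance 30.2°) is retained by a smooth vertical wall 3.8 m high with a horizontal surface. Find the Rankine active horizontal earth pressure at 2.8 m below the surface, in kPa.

15.9 kPa

K_a = (1 − sin φ)/(1 + sin φ) = 0.3307.
σ_h = K_a γ z = 0.3307 × 17.2 × 2.8 = 15.92 kPa.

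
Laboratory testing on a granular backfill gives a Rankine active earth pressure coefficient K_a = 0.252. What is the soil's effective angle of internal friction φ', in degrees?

36.7°

K_a = tan²(45° − φ/2) ⇒ 45° − φ/2 = arctan(√0.252) = 26.66°.
φ = 2(45° − 26.66°) = 36.69°.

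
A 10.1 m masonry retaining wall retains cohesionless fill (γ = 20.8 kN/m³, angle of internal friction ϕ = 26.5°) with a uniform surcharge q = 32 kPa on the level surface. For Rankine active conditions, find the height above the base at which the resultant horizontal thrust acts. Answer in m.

3.76 m

K_a = 0.3829.
Triangular part P₁ = ½K_aγH² = 406.3 at H/3 = 3.367 m; rectangular part P₂ = K_a q H = 123.8 at H/2 = 5.050 m.
ȳ = (P₁·3.367 + P₂·5.050)/(P₁+P₂) = 3.760 m.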